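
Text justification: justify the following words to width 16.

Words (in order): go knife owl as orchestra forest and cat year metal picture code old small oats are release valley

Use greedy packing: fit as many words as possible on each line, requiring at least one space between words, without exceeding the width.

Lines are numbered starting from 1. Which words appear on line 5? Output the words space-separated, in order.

Line 1: ['go', 'knife', 'owl', 'as'] (min_width=15, slack=1)
Line 2: ['orchestra', 'forest'] (min_width=16, slack=0)
Line 3: ['and', 'cat', 'year'] (min_width=12, slack=4)
Line 4: ['metal', 'picture'] (min_width=13, slack=3)
Line 5: ['code', 'old', 'small'] (min_width=14, slack=2)
Line 6: ['oats', 'are', 'release'] (min_width=16, slack=0)
Line 7: ['valley'] (min_width=6, slack=10)

Answer: code old small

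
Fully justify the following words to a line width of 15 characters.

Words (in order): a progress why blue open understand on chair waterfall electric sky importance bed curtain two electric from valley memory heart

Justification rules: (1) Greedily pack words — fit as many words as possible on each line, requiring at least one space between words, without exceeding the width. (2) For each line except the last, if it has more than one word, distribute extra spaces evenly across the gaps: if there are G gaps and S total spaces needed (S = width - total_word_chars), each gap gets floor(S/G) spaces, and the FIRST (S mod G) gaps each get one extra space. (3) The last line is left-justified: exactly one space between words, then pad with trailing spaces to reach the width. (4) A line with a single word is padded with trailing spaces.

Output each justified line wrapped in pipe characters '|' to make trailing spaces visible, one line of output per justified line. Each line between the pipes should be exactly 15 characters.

Line 1: ['a', 'progress', 'why'] (min_width=14, slack=1)
Line 2: ['blue', 'open'] (min_width=9, slack=6)
Line 3: ['understand', 'on'] (min_width=13, slack=2)
Line 4: ['chair', 'waterfall'] (min_width=15, slack=0)
Line 5: ['electric', 'sky'] (min_width=12, slack=3)
Line 6: ['importance', 'bed'] (min_width=14, slack=1)
Line 7: ['curtain', 'two'] (min_width=11, slack=4)
Line 8: ['electric', 'from'] (min_width=13, slack=2)
Line 9: ['valley', 'memory'] (min_width=13, slack=2)
Line 10: ['heart'] (min_width=5, slack=10)

Answer: |a  progress why|
|blue       open|
|understand   on|
|chair waterfall|
|electric    sky|
|importance  bed|
|curtain     two|
|electric   from|
|valley   memory|
|heart          |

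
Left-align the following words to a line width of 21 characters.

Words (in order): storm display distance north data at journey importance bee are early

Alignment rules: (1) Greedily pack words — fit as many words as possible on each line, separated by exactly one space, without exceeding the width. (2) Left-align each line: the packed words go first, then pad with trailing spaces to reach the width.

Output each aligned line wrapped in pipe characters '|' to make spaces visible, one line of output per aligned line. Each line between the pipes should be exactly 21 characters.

Line 1: ['storm', 'display'] (min_width=13, slack=8)
Line 2: ['distance', 'north', 'data'] (min_width=19, slack=2)
Line 3: ['at', 'journey', 'importance'] (min_width=21, slack=0)
Line 4: ['bee', 'are', 'early'] (min_width=13, slack=8)

Answer: |storm display        |
|distance north data  |
|at journey importance|
|bee are early        |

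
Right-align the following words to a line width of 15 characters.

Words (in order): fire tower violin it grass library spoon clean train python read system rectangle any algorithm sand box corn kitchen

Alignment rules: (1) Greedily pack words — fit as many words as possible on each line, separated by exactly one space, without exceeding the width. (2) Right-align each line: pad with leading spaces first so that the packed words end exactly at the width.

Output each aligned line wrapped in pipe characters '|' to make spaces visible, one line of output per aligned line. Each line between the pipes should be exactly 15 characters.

Line 1: ['fire', 'tower'] (min_width=10, slack=5)
Line 2: ['violin', 'it', 'grass'] (min_width=15, slack=0)
Line 3: ['library', 'spoon'] (min_width=13, slack=2)
Line 4: ['clean', 'train'] (min_width=11, slack=4)
Line 5: ['python', 'read'] (min_width=11, slack=4)
Line 6: ['system'] (min_width=6, slack=9)
Line 7: ['rectangle', 'any'] (min_width=13, slack=2)
Line 8: ['algorithm', 'sand'] (min_width=14, slack=1)
Line 9: ['box', 'corn'] (min_width=8, slack=7)
Line 10: ['kitchen'] (min_width=7, slack=8)

Answer: |     fire tower|
|violin it grass|
|  library spoon|
|    clean train|
|    python read|
|         system|
|  rectangle any|
| algorithm sand|
|       box corn|
|        kitchen|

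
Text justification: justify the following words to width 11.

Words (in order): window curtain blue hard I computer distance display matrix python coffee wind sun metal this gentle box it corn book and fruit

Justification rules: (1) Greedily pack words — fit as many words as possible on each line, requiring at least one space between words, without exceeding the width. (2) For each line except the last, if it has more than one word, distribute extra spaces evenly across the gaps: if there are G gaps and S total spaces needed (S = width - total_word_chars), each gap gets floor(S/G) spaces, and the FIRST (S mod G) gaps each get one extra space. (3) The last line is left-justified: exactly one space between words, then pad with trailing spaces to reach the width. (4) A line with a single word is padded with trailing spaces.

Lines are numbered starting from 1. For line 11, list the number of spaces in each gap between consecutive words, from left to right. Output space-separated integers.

Line 1: ['window'] (min_width=6, slack=5)
Line 2: ['curtain'] (min_width=7, slack=4)
Line 3: ['blue', 'hard', 'I'] (min_width=11, slack=0)
Line 4: ['computer'] (min_width=8, slack=3)
Line 5: ['distance'] (min_width=8, slack=3)
Line 6: ['display'] (min_width=7, slack=4)
Line 7: ['matrix'] (min_width=6, slack=5)
Line 8: ['python'] (min_width=6, slack=5)
Line 9: ['coffee', 'wind'] (min_width=11, slack=0)
Line 10: ['sun', 'metal'] (min_width=9, slack=2)
Line 11: ['this', 'gentle'] (min_width=11, slack=0)
Line 12: ['box', 'it', 'corn'] (min_width=11, slack=0)
Line 13: ['book', 'and'] (min_width=8, slack=3)
Line 14: ['fruit'] (min_width=5, slack=6)

Answer: 1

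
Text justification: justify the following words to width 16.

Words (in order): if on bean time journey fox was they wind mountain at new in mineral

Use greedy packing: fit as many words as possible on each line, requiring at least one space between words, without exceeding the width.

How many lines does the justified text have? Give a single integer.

Line 1: ['if', 'on', 'bean', 'time'] (min_width=15, slack=1)
Line 2: ['journey', 'fox', 'was'] (min_width=15, slack=1)
Line 3: ['they', 'wind'] (min_width=9, slack=7)
Line 4: ['mountain', 'at', 'new'] (min_width=15, slack=1)
Line 5: ['in', 'mineral'] (min_width=10, slack=6)
Total lines: 5

Answer: 5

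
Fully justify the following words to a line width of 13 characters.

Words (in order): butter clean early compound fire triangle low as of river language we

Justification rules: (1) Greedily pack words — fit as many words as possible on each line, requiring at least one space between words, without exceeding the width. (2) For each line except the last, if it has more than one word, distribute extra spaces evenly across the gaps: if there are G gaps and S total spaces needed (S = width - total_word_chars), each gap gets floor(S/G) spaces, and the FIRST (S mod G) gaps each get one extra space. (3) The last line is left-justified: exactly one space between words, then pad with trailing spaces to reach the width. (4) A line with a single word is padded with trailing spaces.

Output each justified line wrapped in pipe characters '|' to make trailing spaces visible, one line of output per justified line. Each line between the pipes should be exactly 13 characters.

Line 1: ['butter', 'clean'] (min_width=12, slack=1)
Line 2: ['early'] (min_width=5, slack=8)
Line 3: ['compound', 'fire'] (min_width=13, slack=0)
Line 4: ['triangle', 'low'] (min_width=12, slack=1)
Line 5: ['as', 'of', 'river'] (min_width=11, slack=2)
Line 6: ['language', 'we'] (min_width=11, slack=2)

Answer: |butter  clean|
|early        |
|compound fire|
|triangle  low|
|as  of  river|
|language we  |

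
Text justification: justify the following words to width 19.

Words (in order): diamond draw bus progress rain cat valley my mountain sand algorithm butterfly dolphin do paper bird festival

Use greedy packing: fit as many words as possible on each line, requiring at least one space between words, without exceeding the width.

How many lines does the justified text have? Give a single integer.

Line 1: ['diamond', 'draw', 'bus'] (min_width=16, slack=3)
Line 2: ['progress', 'rain', 'cat'] (min_width=17, slack=2)
Line 3: ['valley', 'my', 'mountain'] (min_width=18, slack=1)
Line 4: ['sand', 'algorithm'] (min_width=14, slack=5)
Line 5: ['butterfly', 'dolphin'] (min_width=17, slack=2)
Line 6: ['do', 'paper', 'bird'] (min_width=13, slack=6)
Line 7: ['festival'] (min_width=8, slack=11)
Total lines: 7

Answer: 7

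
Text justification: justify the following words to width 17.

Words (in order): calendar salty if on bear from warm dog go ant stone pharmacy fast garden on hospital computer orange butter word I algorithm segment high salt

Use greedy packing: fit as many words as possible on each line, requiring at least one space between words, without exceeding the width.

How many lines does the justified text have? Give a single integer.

Answer: 9

Derivation:
Line 1: ['calendar', 'salty', 'if'] (min_width=17, slack=0)
Line 2: ['on', 'bear', 'from', 'warm'] (min_width=17, slack=0)
Line 3: ['dog', 'go', 'ant', 'stone'] (min_width=16, slack=1)
Line 4: ['pharmacy', 'fast'] (min_width=13, slack=4)
Line 5: ['garden', 'on'] (min_width=9, slack=8)
Line 6: ['hospital', 'computer'] (min_width=17, slack=0)
Line 7: ['orange', 'butter'] (min_width=13, slack=4)
Line 8: ['word', 'I', 'algorithm'] (min_width=16, slack=1)
Line 9: ['segment', 'high', 'salt'] (min_width=17, slack=0)
Total lines: 9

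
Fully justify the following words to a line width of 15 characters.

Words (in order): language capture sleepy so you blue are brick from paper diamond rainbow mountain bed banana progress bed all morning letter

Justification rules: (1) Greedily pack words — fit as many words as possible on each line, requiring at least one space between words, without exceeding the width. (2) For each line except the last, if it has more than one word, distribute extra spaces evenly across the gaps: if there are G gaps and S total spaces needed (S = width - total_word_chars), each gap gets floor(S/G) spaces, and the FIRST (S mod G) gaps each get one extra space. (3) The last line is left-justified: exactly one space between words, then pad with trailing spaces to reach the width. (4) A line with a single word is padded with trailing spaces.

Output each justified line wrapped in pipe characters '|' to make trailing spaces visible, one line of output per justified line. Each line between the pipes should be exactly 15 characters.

Line 1: ['language'] (min_width=8, slack=7)
Line 2: ['capture', 'sleepy'] (min_width=14, slack=1)
Line 3: ['so', 'you', 'blue', 'are'] (min_width=15, slack=0)
Line 4: ['brick', 'from'] (min_width=10, slack=5)
Line 5: ['paper', 'diamond'] (min_width=13, slack=2)
Line 6: ['rainbow'] (min_width=7, slack=8)
Line 7: ['mountain', 'bed'] (min_width=12, slack=3)
Line 8: ['banana', 'progress'] (min_width=15, slack=0)
Line 9: ['bed', 'all', 'morning'] (min_width=15, slack=0)
Line 10: ['letter'] (min_width=6, slack=9)

Answer: |language       |
|capture  sleepy|
|so you blue are|
|brick      from|
|paper   diamond|
|rainbow        |
|mountain    bed|
|banana progress|
|bed all morning|
|letter         |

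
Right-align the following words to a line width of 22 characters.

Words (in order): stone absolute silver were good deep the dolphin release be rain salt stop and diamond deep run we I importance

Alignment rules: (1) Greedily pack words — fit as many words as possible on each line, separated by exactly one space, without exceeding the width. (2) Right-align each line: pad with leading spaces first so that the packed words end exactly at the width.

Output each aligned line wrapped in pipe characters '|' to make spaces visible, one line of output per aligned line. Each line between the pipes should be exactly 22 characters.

Line 1: ['stone', 'absolute', 'silver'] (min_width=21, slack=1)
Line 2: ['were', 'good', 'deep', 'the'] (min_width=18, slack=4)
Line 3: ['dolphin', 'release', 'be'] (min_width=18, slack=4)
Line 4: ['rain', 'salt', 'stop', 'and'] (min_width=18, slack=4)
Line 5: ['diamond', 'deep', 'run', 'we', 'I'] (min_width=21, slack=1)
Line 6: ['importance'] (min_width=10, slack=12)

Answer: | stone absolute silver|
|    were good deep the|
|    dolphin release be|
|    rain salt stop and|
| diamond deep run we I|
|            importance|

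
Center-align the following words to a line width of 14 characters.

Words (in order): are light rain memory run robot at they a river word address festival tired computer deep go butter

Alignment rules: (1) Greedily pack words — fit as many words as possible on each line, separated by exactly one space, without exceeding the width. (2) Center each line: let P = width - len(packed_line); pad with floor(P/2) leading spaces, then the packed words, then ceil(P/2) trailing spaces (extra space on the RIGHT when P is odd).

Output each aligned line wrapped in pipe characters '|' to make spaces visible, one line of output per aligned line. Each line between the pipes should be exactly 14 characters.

Answer: |are light rain|
|  memory run  |
|robot at they |
| a river word |
|   address    |
|festival tired|
|computer deep |
|  go butter   |

Derivation:
Line 1: ['are', 'light', 'rain'] (min_width=14, slack=0)
Line 2: ['memory', 'run'] (min_width=10, slack=4)
Line 3: ['robot', 'at', 'they'] (min_width=13, slack=1)
Line 4: ['a', 'river', 'word'] (min_width=12, slack=2)
Line 5: ['address'] (min_width=7, slack=7)
Line 6: ['festival', 'tired'] (min_width=14, slack=0)
Line 7: ['computer', 'deep'] (min_width=13, slack=1)
Line 8: ['go', 'butter'] (min_width=9, slack=5)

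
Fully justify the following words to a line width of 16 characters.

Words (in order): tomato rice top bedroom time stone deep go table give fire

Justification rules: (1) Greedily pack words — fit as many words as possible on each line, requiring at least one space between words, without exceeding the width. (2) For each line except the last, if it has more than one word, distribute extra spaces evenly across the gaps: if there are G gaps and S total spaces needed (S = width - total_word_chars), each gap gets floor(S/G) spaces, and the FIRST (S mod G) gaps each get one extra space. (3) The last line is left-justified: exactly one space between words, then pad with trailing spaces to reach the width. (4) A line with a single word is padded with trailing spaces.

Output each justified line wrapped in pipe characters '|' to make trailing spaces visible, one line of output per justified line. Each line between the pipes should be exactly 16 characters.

Answer: |tomato  rice top|
|bedroom     time|
|stone   deep  go|
|table give fire |

Derivation:
Line 1: ['tomato', 'rice', 'top'] (min_width=15, slack=1)
Line 2: ['bedroom', 'time'] (min_width=12, slack=4)
Line 3: ['stone', 'deep', 'go'] (min_width=13, slack=3)
Line 4: ['table', 'give', 'fire'] (min_width=15, slack=1)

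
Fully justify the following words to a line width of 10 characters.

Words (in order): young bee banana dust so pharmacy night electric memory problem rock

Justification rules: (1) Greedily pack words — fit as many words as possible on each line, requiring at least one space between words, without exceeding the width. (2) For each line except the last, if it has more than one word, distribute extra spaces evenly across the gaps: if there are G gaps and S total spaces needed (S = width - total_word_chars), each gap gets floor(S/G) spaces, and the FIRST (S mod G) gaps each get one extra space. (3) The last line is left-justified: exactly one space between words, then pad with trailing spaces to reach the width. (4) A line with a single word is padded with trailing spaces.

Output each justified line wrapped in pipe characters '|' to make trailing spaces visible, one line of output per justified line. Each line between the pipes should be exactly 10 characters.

Answer: |young  bee|
|banana    |
|dust    so|
|pharmacy  |
|night     |
|electric  |
|memory    |
|problem   |
|rock      |

Derivation:
Line 1: ['young', 'bee'] (min_width=9, slack=1)
Line 2: ['banana'] (min_width=6, slack=4)
Line 3: ['dust', 'so'] (min_width=7, slack=3)
Line 4: ['pharmacy'] (min_width=8, slack=2)
Line 5: ['night'] (min_width=5, slack=5)
Line 6: ['electric'] (min_width=8, slack=2)
Line 7: ['memory'] (min_width=6, slack=4)
Line 8: ['problem'] (min_width=7, slack=3)
Line 9: ['rock'] (min_width=4, slack=6)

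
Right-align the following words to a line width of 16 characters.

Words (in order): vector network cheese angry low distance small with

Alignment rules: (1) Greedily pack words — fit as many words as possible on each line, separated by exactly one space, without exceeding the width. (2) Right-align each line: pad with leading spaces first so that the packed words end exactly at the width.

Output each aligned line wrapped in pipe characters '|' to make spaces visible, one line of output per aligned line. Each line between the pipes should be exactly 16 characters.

Line 1: ['vector', 'network'] (min_width=14, slack=2)
Line 2: ['cheese', 'angry', 'low'] (min_width=16, slack=0)
Line 3: ['distance', 'small'] (min_width=14, slack=2)
Line 4: ['with'] (min_width=4, slack=12)

Answer: |  vector network|
|cheese angry low|
|  distance small|
|            with|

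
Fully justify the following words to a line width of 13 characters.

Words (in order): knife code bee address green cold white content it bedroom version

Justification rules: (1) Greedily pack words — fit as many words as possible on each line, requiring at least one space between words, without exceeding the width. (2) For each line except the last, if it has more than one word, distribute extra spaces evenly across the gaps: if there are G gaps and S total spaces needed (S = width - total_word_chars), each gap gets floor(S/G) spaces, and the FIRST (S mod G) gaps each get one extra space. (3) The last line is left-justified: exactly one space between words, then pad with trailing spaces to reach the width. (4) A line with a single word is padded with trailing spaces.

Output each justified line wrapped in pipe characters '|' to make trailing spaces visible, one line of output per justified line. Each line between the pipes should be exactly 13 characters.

Line 1: ['knife', 'code'] (min_width=10, slack=3)
Line 2: ['bee', 'address'] (min_width=11, slack=2)
Line 3: ['green', 'cold'] (min_width=10, slack=3)
Line 4: ['white', 'content'] (min_width=13, slack=0)
Line 5: ['it', 'bedroom'] (min_width=10, slack=3)
Line 6: ['version'] (min_width=7, slack=6)

Answer: |knife    code|
|bee   address|
|green    cold|
|white content|
|it    bedroom|
|version      |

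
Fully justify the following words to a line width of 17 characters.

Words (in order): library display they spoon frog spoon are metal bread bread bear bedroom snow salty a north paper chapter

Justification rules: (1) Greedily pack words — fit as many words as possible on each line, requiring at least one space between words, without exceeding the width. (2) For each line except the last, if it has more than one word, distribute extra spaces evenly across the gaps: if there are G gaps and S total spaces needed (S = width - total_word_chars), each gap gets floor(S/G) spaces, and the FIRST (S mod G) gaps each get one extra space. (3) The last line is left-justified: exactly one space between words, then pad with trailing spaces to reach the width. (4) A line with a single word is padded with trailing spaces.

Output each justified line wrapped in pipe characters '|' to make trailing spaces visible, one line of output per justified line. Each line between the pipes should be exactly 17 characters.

Answer: |library   display|
|they  spoon  frog|
|spoon  are  metal|
|bread  bread bear|
|bedroom      snow|
|salty   a   north|
|paper chapter    |

Derivation:
Line 1: ['library', 'display'] (min_width=15, slack=2)
Line 2: ['they', 'spoon', 'frog'] (min_width=15, slack=2)
Line 3: ['spoon', 'are', 'metal'] (min_width=15, slack=2)
Line 4: ['bread', 'bread', 'bear'] (min_width=16, slack=1)
Line 5: ['bedroom', 'snow'] (min_width=12, slack=5)
Line 6: ['salty', 'a', 'north'] (min_width=13, slack=4)
Line 7: ['paper', 'chapter'] (min_width=13, slack=4)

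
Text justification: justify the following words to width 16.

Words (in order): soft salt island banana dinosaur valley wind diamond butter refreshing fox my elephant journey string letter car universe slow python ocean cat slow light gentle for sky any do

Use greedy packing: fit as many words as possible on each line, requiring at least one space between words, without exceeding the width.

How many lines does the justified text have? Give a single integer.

Answer: 13

Derivation:
Line 1: ['soft', 'salt', 'island'] (min_width=16, slack=0)
Line 2: ['banana', 'dinosaur'] (min_width=15, slack=1)
Line 3: ['valley', 'wind'] (min_width=11, slack=5)
Line 4: ['diamond', 'butter'] (min_width=14, slack=2)
Line 5: ['refreshing', 'fox'] (min_width=14, slack=2)
Line 6: ['my', 'elephant'] (min_width=11, slack=5)
Line 7: ['journey', 'string'] (min_width=14, slack=2)
Line 8: ['letter', 'car'] (min_width=10, slack=6)
Line 9: ['universe', 'slow'] (min_width=13, slack=3)
Line 10: ['python', 'ocean', 'cat'] (min_width=16, slack=0)
Line 11: ['slow', 'light'] (min_width=10, slack=6)
Line 12: ['gentle', 'for', 'sky'] (min_width=14, slack=2)
Line 13: ['any', 'do'] (min_width=6, slack=10)
Total lines: 13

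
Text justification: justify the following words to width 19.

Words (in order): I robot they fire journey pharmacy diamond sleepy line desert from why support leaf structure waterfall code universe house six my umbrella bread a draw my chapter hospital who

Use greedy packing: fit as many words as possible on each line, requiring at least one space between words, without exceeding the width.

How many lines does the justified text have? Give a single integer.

Answer: 11

Derivation:
Line 1: ['I', 'robot', 'they', 'fire'] (min_width=17, slack=2)
Line 2: ['journey', 'pharmacy'] (min_width=16, slack=3)
Line 3: ['diamond', 'sleepy', 'line'] (min_width=19, slack=0)
Line 4: ['desert', 'from', 'why'] (min_width=15, slack=4)
Line 5: ['support', 'leaf'] (min_width=12, slack=7)
Line 6: ['structure', 'waterfall'] (min_width=19, slack=0)
Line 7: ['code', 'universe', 'house'] (min_width=19, slack=0)
Line 8: ['six', 'my', 'umbrella'] (min_width=15, slack=4)
Line 9: ['bread', 'a', 'draw', 'my'] (min_width=15, slack=4)
Line 10: ['chapter', 'hospital'] (min_width=16, slack=3)
Line 11: ['who'] (min_width=3, slack=16)
Total lines: 11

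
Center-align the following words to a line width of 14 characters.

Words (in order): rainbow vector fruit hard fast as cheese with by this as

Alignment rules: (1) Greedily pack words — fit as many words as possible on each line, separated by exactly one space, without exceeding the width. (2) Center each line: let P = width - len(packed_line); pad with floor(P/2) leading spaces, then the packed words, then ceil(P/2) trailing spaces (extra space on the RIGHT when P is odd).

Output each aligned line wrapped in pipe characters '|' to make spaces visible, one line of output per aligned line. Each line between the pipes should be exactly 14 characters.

Line 1: ['rainbow', 'vector'] (min_width=14, slack=0)
Line 2: ['fruit', 'hard'] (min_width=10, slack=4)
Line 3: ['fast', 'as', 'cheese'] (min_width=14, slack=0)
Line 4: ['with', 'by', 'this'] (min_width=12, slack=2)
Line 5: ['as'] (min_width=2, slack=12)

Answer: |rainbow vector|
|  fruit hard  |
|fast as cheese|
| with by this |
|      as      |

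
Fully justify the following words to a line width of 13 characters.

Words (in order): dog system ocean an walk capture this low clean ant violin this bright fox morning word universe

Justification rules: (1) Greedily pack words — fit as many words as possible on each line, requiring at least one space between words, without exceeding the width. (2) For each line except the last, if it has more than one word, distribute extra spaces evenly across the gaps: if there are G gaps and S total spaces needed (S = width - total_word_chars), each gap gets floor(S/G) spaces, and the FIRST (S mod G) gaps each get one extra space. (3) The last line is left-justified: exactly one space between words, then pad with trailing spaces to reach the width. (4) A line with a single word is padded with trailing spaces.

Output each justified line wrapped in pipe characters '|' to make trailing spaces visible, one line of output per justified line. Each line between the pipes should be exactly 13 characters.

Line 1: ['dog', 'system'] (min_width=10, slack=3)
Line 2: ['ocean', 'an', 'walk'] (min_width=13, slack=0)
Line 3: ['capture', 'this'] (min_width=12, slack=1)
Line 4: ['low', 'clean', 'ant'] (min_width=13, slack=0)
Line 5: ['violin', 'this'] (min_width=11, slack=2)
Line 6: ['bright', 'fox'] (min_width=10, slack=3)
Line 7: ['morning', 'word'] (min_width=12, slack=1)
Line 8: ['universe'] (min_width=8, slack=5)

Answer: |dog    system|
|ocean an walk|
|capture  this|
|low clean ant|
|violin   this|
|bright    fox|
|morning  word|
|universe     |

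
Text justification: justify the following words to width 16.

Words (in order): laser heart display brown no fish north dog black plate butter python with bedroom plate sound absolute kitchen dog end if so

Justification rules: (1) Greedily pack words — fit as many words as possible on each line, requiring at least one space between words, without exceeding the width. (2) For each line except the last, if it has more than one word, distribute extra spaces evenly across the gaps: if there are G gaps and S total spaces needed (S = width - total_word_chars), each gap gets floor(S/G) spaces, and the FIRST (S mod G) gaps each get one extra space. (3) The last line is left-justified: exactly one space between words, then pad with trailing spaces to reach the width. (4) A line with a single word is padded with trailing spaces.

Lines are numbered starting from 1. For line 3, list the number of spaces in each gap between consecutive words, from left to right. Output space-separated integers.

Line 1: ['laser', 'heart'] (min_width=11, slack=5)
Line 2: ['display', 'brown', 'no'] (min_width=16, slack=0)
Line 3: ['fish', 'north', 'dog'] (min_width=14, slack=2)
Line 4: ['black', 'plate'] (min_width=11, slack=5)
Line 5: ['butter', 'python'] (min_width=13, slack=3)
Line 6: ['with', 'bedroom'] (min_width=12, slack=4)
Line 7: ['plate', 'sound'] (min_width=11, slack=5)
Line 8: ['absolute', 'kitchen'] (min_width=16, slack=0)
Line 9: ['dog', 'end', 'if', 'so'] (min_width=13, slack=3)

Answer: 2 2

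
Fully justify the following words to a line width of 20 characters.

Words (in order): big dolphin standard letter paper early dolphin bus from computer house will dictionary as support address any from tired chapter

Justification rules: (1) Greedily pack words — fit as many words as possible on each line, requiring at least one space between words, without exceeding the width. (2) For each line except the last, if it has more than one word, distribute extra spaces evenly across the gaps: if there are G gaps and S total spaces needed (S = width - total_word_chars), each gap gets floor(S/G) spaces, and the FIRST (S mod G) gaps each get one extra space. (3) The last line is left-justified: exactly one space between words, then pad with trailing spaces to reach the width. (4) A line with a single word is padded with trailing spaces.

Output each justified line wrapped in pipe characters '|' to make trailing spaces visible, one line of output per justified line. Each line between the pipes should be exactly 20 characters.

Line 1: ['big', 'dolphin', 'standard'] (min_width=20, slack=0)
Line 2: ['letter', 'paper', 'early'] (min_width=18, slack=2)
Line 3: ['dolphin', 'bus', 'from'] (min_width=16, slack=4)
Line 4: ['computer', 'house', 'will'] (min_width=19, slack=1)
Line 5: ['dictionary', 'as'] (min_width=13, slack=7)
Line 6: ['support', 'address', 'any'] (min_width=19, slack=1)
Line 7: ['from', 'tired', 'chapter'] (min_width=18, slack=2)

Answer: |big dolphin standard|
|letter  paper  early|
|dolphin   bus   from|
|computer  house will|
|dictionary        as|
|support  address any|
|from tired chapter  |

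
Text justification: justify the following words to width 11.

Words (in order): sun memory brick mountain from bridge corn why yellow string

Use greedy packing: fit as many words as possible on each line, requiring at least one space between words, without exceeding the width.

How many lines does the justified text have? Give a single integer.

Answer: 7

Derivation:
Line 1: ['sun', 'memory'] (min_width=10, slack=1)
Line 2: ['brick'] (min_width=5, slack=6)
Line 3: ['mountain'] (min_width=8, slack=3)
Line 4: ['from', 'bridge'] (min_width=11, slack=0)
Line 5: ['corn', 'why'] (min_width=8, slack=3)
Line 6: ['yellow'] (min_width=6, slack=5)
Line 7: ['string'] (min_width=6, slack=5)
Total lines: 7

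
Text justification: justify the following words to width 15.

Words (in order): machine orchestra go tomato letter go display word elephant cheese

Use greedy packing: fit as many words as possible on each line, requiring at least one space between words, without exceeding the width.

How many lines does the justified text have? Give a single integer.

Answer: 5

Derivation:
Line 1: ['machine'] (min_width=7, slack=8)
Line 2: ['orchestra', 'go'] (min_width=12, slack=3)
Line 3: ['tomato', 'letter'] (min_width=13, slack=2)
Line 4: ['go', 'display', 'word'] (min_width=15, slack=0)
Line 5: ['elephant', 'cheese'] (min_width=15, slack=0)
Total lines: 5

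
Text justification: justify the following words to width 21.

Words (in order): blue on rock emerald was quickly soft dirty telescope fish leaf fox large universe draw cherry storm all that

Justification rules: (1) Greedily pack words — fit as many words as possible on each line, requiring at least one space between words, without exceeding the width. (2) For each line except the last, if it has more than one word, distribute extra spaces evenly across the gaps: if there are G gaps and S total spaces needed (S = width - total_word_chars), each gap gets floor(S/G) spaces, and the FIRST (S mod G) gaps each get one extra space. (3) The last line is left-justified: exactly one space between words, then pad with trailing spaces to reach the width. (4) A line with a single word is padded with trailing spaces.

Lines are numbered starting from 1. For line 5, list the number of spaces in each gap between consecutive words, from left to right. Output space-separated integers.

Line 1: ['blue', 'on', 'rock', 'emerald'] (min_width=20, slack=1)
Line 2: ['was', 'quickly', 'soft'] (min_width=16, slack=5)
Line 3: ['dirty', 'telescope', 'fish'] (min_width=20, slack=1)
Line 4: ['leaf', 'fox', 'large'] (min_width=14, slack=7)
Line 5: ['universe', 'draw', 'cherry'] (min_width=20, slack=1)
Line 6: ['storm', 'all', 'that'] (min_width=14, slack=7)

Answer: 2 1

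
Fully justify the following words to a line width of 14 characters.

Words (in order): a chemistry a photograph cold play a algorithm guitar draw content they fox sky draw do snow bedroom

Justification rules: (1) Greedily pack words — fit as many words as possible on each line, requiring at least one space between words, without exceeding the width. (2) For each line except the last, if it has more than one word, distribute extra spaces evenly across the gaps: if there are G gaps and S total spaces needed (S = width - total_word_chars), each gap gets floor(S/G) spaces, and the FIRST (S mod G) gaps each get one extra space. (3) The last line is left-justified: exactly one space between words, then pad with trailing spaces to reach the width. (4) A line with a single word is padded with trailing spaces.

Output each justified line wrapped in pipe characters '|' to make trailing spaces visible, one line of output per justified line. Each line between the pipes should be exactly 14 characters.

Answer: |a  chemistry a|
|photograph    |
|cold   play  a|
|algorithm     |
|guitar    draw|
|content   they|
|fox  sky  draw|
|do        snow|
|bedroom       |

Derivation:
Line 1: ['a', 'chemistry', 'a'] (min_width=13, slack=1)
Line 2: ['photograph'] (min_width=10, slack=4)
Line 3: ['cold', 'play', 'a'] (min_width=11, slack=3)
Line 4: ['algorithm'] (min_width=9, slack=5)
Line 5: ['guitar', 'draw'] (min_width=11, slack=3)
Line 6: ['content', 'they'] (min_width=12, slack=2)
Line 7: ['fox', 'sky', 'draw'] (min_width=12, slack=2)
Line 8: ['do', 'snow'] (min_width=7, slack=7)
Line 9: ['bedroom'] (min_width=7, slack=7)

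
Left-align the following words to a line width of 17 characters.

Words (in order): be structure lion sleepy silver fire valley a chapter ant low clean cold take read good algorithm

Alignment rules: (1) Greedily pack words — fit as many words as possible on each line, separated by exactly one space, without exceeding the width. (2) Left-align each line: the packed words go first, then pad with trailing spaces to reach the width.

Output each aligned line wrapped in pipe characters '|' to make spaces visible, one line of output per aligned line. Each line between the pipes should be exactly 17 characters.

Answer: |be structure lion|
|sleepy silver    |
|fire valley a    |
|chapter ant low  |
|clean cold take  |
|read good        |
|algorithm        |

Derivation:
Line 1: ['be', 'structure', 'lion'] (min_width=17, slack=0)
Line 2: ['sleepy', 'silver'] (min_width=13, slack=4)
Line 3: ['fire', 'valley', 'a'] (min_width=13, slack=4)
Line 4: ['chapter', 'ant', 'low'] (min_width=15, slack=2)
Line 5: ['clean', 'cold', 'take'] (min_width=15, slack=2)
Line 6: ['read', 'good'] (min_width=9, slack=8)
Line 7: ['algorithm'] (min_width=9, slack=8)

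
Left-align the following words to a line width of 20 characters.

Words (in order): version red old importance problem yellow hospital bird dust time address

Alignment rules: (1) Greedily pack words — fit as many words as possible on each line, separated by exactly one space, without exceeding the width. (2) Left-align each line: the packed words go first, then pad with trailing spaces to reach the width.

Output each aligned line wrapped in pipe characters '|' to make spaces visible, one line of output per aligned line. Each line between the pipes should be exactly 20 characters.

Answer: |version red old     |
|importance problem  |
|yellow hospital bird|
|dust time address   |

Derivation:
Line 1: ['version', 'red', 'old'] (min_width=15, slack=5)
Line 2: ['importance', 'problem'] (min_width=18, slack=2)
Line 3: ['yellow', 'hospital', 'bird'] (min_width=20, slack=0)
Line 4: ['dust', 'time', 'address'] (min_width=17, slack=3)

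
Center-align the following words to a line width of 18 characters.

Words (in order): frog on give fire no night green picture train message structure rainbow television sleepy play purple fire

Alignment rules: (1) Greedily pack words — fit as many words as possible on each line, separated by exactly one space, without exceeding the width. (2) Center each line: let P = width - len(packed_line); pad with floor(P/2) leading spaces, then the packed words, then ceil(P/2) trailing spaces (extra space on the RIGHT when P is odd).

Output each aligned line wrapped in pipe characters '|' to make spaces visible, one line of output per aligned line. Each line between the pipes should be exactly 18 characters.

Answer: |frog on give fire |
|  no night green  |
|  picture train   |
|message structure |
|rainbow television|
|sleepy play purple|
|       fire       |

Derivation:
Line 1: ['frog', 'on', 'give', 'fire'] (min_width=17, slack=1)
Line 2: ['no', 'night', 'green'] (min_width=14, slack=4)
Line 3: ['picture', 'train'] (min_width=13, slack=5)
Line 4: ['message', 'structure'] (min_width=17, slack=1)
Line 5: ['rainbow', 'television'] (min_width=18, slack=0)
Line 6: ['sleepy', 'play', 'purple'] (min_width=18, slack=0)
Line 7: ['fire'] (min_width=4, slack=14)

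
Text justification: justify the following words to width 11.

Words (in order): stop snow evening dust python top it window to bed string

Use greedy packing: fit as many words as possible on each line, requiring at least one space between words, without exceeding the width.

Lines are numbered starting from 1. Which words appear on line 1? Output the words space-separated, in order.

Answer: stop snow

Derivation:
Line 1: ['stop', 'snow'] (min_width=9, slack=2)
Line 2: ['evening'] (min_width=7, slack=4)
Line 3: ['dust', 'python'] (min_width=11, slack=0)
Line 4: ['top', 'it'] (min_width=6, slack=5)
Line 5: ['window', 'to'] (min_width=9, slack=2)
Line 6: ['bed', 'string'] (min_width=10, slack=1)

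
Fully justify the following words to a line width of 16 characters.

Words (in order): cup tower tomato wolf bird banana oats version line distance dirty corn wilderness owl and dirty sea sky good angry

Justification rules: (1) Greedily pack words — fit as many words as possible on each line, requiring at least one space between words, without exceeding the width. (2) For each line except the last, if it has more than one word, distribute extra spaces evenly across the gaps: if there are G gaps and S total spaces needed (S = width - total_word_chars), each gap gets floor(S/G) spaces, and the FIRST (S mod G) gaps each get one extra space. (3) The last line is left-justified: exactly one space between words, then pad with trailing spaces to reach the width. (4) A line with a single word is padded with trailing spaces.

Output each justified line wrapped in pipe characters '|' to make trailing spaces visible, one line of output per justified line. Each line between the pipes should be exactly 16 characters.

Answer: |cup tower tomato|
|wolf bird banana|
|oats     version|
|line    distance|
|dirty       corn|
|wilderness   owl|
|and   dirty  sea|
|sky good angry  |

Derivation:
Line 1: ['cup', 'tower', 'tomato'] (min_width=16, slack=0)
Line 2: ['wolf', 'bird', 'banana'] (min_width=16, slack=0)
Line 3: ['oats', 'version'] (min_width=12, slack=4)
Line 4: ['line', 'distance'] (min_width=13, slack=3)
Line 5: ['dirty', 'corn'] (min_width=10, slack=6)
Line 6: ['wilderness', 'owl'] (min_width=14, slack=2)
Line 7: ['and', 'dirty', 'sea'] (min_width=13, slack=3)
Line 8: ['sky', 'good', 'angry'] (min_width=14, slack=2)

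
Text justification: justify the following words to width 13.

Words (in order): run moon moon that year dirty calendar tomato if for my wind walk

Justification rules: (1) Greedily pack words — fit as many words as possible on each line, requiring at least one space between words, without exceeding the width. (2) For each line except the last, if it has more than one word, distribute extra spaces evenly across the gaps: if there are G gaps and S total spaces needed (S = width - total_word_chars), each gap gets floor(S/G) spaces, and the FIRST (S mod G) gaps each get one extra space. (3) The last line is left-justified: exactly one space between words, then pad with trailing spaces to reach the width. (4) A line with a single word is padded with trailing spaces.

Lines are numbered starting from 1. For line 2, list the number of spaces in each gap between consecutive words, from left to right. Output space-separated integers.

Answer: 5

Derivation:
Line 1: ['run', 'moon', 'moon'] (min_width=13, slack=0)
Line 2: ['that', 'year'] (min_width=9, slack=4)
Line 3: ['dirty'] (min_width=5, slack=8)
Line 4: ['calendar'] (min_width=8, slack=5)
Line 5: ['tomato', 'if', 'for'] (min_width=13, slack=0)
Line 6: ['my', 'wind', 'walk'] (min_width=12, slack=1)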